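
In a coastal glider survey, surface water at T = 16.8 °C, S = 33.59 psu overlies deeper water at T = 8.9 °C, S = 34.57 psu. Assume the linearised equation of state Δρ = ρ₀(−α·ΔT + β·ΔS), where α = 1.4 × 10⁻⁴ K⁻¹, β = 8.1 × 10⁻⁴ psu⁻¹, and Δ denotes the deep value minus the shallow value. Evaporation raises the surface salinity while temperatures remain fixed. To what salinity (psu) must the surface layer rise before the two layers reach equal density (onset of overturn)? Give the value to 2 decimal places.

35.94 psu

Neutral buoyancy requires −α(T_deep − T_surf) + β(S_deep − S_surf′) = 0.
S_surf′ = S_deep − (α/β)·ΔT = 34.57 − (1.4 × 10⁻⁴/8.1 × 10⁻⁴)·(-7.9) = 35.9354 psu.
Increase required: 35.9354 − 33.59 = 2.3454 psu.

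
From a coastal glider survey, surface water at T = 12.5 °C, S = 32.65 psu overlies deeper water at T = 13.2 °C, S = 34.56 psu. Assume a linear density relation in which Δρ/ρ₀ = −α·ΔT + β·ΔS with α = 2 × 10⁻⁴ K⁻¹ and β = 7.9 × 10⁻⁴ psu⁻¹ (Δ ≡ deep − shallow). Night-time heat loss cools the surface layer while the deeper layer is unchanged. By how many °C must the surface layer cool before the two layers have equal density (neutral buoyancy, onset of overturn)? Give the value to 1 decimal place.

Neutral buoyancy requires Δρ = 0, i.e. −α(T_deep − T_surf′) + β(S_deep − S_surf) = 0.
T_surf′ = T_deep − (β/α)·ΔS = 13.2 − (7.9 × 10⁻⁴/2 × 10⁻⁴)·(+1.91) = 5.655 °C.
Cooling required: 12.5 − (5.655) = 6.845 °C.

6.8 °C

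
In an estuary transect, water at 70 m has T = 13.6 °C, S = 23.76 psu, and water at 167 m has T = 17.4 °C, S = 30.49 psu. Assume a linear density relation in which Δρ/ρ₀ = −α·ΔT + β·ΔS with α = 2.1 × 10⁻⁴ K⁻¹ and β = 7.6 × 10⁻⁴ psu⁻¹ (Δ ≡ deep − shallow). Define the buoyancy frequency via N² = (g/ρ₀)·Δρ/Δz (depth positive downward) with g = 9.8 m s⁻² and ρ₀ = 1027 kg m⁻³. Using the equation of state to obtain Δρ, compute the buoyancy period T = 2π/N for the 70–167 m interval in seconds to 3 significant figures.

301 s

ΔT = +3.8 K, ΔS = +6.73 psu (deep − shallow).
Δρ/ρ₀ = −αΔT + βΔS = -7.98 × 10⁻⁴ + 5.1148 × 10⁻³ = 4.3168 × 10⁻³, so Δρ ≈ 4.433 kg m⁻³.
N² = (g/ρ₀)·Δρ/Δz = g·(Δρ/ρ₀)/Δz = 9.8 × 4.3168 × 10⁻³ / 97 = 4.3613 × 10⁻⁴ s⁻².
N = √(4.3613 × 10⁻⁴) = 0.020884 rad s⁻¹ → T = 2π/N = 300.86 s ≈ 301 s.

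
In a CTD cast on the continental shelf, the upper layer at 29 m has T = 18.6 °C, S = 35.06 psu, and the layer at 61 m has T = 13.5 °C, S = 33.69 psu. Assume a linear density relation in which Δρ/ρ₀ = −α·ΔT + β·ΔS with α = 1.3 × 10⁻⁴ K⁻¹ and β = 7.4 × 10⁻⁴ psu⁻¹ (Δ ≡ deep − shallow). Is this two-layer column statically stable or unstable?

ΔT = 13.5 − 18.6 = -5.1 K and ΔS = 33.69 − 35.06 = -1.37 psu (deep − shallow).
−αΔT = 6.63 × 10⁻⁴; βΔS = -1.0138 × 10⁻³; sum Δρ/ρ₀ = -3.508 × 10⁻⁴.
Δρ/ρ₀ < 0, so Δρ < 0: deeper water is lighter → statically unstable; the column would overturn.

unstable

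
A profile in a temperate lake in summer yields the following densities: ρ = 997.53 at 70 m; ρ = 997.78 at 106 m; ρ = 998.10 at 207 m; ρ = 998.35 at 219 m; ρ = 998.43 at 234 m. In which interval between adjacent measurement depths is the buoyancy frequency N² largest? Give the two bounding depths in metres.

Compute the density gradient over each adjacent pair:
  70–106 m: Δρ/Δz = 0.25/36 = 6.9 × 10⁻³ kg m⁻⁴
  106–207 m: Δρ/Δz = 0.32/101 = 3.2 × 10⁻³ kg m⁻⁴
  207–219 m: Δρ/Δz = 0.25/12 = 0.021 kg m⁻⁴
  219–234 m: Δρ/Δz = 0.08/15 = 5.3 × 10⁻³ kg m⁻⁴
The largest gradient is in the 207–219 m interval — the pycnocline.

207–219 m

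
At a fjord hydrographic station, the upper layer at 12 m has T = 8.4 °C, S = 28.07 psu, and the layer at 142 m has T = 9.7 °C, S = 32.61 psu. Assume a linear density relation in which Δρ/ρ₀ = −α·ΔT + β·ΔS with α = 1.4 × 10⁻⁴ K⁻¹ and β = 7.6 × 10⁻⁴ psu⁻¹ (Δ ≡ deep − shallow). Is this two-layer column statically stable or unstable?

stable

ΔT = 9.7 − 8.4 = +1.3 K and ΔS = 32.61 − 28.07 = +4.54 psu (deep − shallow).
−αΔT = -1.82 × 10⁻⁴; βΔS = 3.4504 × 10⁻³; sum Δρ/ρ₀ = 3.2684 × 10⁻³.
Δρ/ρ₀ > 0, so Δρ > 0: deeper water is denser → statically stable.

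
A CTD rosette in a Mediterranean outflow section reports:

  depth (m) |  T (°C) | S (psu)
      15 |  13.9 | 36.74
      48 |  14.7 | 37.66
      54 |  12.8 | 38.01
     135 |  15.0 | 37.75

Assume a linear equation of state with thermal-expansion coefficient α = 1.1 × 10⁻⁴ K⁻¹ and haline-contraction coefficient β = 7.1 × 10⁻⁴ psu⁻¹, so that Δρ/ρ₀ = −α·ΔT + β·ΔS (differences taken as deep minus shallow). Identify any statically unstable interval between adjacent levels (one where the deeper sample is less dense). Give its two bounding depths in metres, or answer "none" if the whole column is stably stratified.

Evaluate Δρ/ρ₀ = −αΔT + βΔS across each adjacent pair:
  15–48 m: −αΔT+βΔS = −(1.1 × 10⁻⁴)(+0.8)+(7.1 × 10⁻⁴)(+0.92) = 5.7 × 10⁻⁴ → stable
  48–54 m: −αΔT+βΔS = −(1.1 × 10⁻⁴)(-1.9)+(7.1 × 10⁻⁴)(+0.35) = 4.6 × 10⁻⁴ → stable
  54–135 m: −αΔT+βΔS = −(1.1 × 10⁻⁴)(+2.2)+(7.1 × 10⁻⁴)(-0.26) = -4.3 × 10⁻⁴ → UNSTABLE
The 54–135 m interval has Δρ < 0: lighter water underlies denser water.

54–135 m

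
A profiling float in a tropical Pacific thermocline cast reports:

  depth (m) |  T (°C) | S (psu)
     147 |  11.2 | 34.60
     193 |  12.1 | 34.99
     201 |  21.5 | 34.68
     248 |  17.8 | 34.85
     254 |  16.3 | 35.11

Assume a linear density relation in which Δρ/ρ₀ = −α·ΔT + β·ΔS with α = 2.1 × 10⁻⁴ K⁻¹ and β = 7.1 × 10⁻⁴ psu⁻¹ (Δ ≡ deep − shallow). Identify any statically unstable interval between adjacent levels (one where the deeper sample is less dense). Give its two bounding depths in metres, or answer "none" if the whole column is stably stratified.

Evaluate Δρ/ρ₀ = −αΔT + βΔS across each adjacent pair:
  147–193 m: −αΔT+βΔS = −(2.1 × 10⁻⁴)(+0.9)+(7.1 × 10⁻⁴)(+0.39) = 8.8 × 10⁻⁵ → stable
  193–201 m: −αΔT+βΔS = −(2.1 × 10⁻⁴)(+9.4)+(7.1 × 10⁻⁴)(-0.31) = -2.2 × 10⁻³ → UNSTABLE
  201–248 m: −αΔT+βΔS = −(2.1 × 10⁻⁴)(-3.7)+(7.1 × 10⁻⁴)(+0.17) = 9.0 × 10⁻⁴ → stable
  248–254 m: −αΔT+βΔS = −(2.1 × 10⁻⁴)(-1.5)+(7.1 × 10⁻⁴)(+0.26) = 5.0 × 10⁻⁴ → stable
The 193–201 m interval has Δρ < 0: lighter water underlies denser water.

193–201 m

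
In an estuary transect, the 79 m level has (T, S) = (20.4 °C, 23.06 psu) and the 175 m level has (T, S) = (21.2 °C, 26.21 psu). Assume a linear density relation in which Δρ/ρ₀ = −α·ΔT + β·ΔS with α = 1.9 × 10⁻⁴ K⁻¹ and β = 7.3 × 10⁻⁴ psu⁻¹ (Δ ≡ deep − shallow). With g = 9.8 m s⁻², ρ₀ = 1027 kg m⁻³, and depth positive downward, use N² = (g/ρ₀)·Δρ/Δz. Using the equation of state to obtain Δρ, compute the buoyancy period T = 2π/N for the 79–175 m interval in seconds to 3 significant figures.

424 s

ΔT = +0.8 K, ΔS = +3.15 psu (deep − shallow).
Δρ/ρ₀ = −αΔT + βΔS = -1.52 × 10⁻⁴ + 2.2995 × 10⁻³ = 2.1475 × 10⁻³, so Δρ ≈ 2.205 kg m⁻³.
N² = (g/ρ₀)·Δρ/Δz = g·(Δρ/ρ₀)/Δz = 9.8 × 2.1475 × 10⁻³ / 96 = 2.1922 × 10⁻⁴ s⁻².
N = √(2.1922 × 10⁻⁴) = 0.014806 rad s⁻¹ → T = 2π/N = 424.37 s ≈ 424 s.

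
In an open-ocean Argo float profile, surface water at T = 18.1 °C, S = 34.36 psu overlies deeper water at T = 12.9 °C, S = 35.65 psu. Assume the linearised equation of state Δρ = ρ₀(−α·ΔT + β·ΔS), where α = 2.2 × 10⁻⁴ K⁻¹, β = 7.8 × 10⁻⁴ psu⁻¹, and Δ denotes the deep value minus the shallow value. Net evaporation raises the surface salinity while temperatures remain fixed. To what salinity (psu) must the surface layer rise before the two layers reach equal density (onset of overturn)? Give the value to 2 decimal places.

37.12 psu

Neutral buoyancy requires −α(T_deep − T_surf) + β(S_deep − S_surf′) = 0.
S_surf′ = S_deep − (α/β)·ΔT = 35.65 − (2.2 × 10⁻⁴/7.8 × 10⁻⁴)·(-5.2) = 37.1167 psu.
Increase required: 37.1167 − 34.36 = 2.7567 psu.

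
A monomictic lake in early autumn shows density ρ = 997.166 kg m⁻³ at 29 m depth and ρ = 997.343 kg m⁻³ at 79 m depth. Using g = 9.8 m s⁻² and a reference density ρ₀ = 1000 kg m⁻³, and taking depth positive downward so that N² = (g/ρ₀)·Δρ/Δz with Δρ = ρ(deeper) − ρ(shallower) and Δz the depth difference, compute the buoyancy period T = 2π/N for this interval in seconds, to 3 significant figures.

1.07 × 10³ s

Δρ = 997.343 − 997.166 = 0.177 kg m⁻³ over Δz = 79 − 29 = 50 m.
N² = (9.8/1000) × (0.177/50) = 3.4692 × 10⁻⁵ s⁻².
N = √(3.4692 × 10⁻⁵) = 5.8900 × 10⁻³ rad s⁻¹, so T = 2π/N = 1.0668 × 10³ s ≈ 1.07 × 10³ s.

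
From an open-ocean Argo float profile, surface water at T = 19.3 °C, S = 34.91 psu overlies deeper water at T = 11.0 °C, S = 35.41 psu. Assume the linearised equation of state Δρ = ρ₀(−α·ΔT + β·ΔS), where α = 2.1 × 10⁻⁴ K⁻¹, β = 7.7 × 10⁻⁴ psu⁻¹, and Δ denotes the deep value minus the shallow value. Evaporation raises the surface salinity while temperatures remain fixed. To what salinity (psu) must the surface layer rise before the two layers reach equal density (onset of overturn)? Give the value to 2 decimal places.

37.67 psu

Neutral buoyancy requires −α(T_deep − T_surf) + β(S_deep − S_surf′) = 0.
S_surf′ = S_deep − (α/β)·ΔT = 35.41 − (2.1 × 10⁻⁴/7.7 × 10⁻⁴)·(-8.3) = 37.6736 psu.
Increase required: 37.6736 − 34.91 = 2.7636 psu.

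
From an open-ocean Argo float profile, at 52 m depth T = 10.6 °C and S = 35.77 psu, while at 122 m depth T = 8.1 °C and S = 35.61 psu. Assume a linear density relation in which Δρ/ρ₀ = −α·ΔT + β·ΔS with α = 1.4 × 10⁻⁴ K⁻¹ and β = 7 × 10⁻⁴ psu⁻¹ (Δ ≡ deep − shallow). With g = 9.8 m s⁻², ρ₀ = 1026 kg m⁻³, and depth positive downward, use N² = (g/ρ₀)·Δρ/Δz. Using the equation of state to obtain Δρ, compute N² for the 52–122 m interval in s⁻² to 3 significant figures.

3.33 × 10⁻⁵ s⁻²

ΔT = -2.5 K, ΔS = -0.16 psu (deep − shallow).
Δρ/ρ₀ = −αΔT + βΔS = 3.50 × 10⁻⁴ − 1.12 × 10⁻⁴ = 2.38 × 10⁻⁴, so Δρ ≈ 0.2442 kg m⁻³.
N² = (g/ρ₀)·Δρ/Δz = g·(Δρ/ρ₀)/Δz = 9.8 × 2.38 × 10⁻⁴ / 70 = 3.3320 × 10⁻⁵ s⁻² ≈ 3.33 × 10⁻⁵ s⁻².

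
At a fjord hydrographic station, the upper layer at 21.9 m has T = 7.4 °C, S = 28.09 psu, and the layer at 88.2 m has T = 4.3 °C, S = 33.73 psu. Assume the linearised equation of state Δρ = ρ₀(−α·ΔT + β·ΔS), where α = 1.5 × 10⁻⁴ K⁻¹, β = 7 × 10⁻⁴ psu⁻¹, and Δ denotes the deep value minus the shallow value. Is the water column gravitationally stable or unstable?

ΔT = 4.3 − 7.4 = -3.1 K and ΔS = 33.73 − 28.09 = +5.64 psu (deep − shallow).
−αΔT = 4.65 × 10⁻⁴; βΔS = 3.948 × 10⁻³; sum Δρ/ρ₀ = 4.413 × 10⁻³.
Δρ/ρ₀ > 0, so Δρ > 0: deeper water is denser → statically stable.

stable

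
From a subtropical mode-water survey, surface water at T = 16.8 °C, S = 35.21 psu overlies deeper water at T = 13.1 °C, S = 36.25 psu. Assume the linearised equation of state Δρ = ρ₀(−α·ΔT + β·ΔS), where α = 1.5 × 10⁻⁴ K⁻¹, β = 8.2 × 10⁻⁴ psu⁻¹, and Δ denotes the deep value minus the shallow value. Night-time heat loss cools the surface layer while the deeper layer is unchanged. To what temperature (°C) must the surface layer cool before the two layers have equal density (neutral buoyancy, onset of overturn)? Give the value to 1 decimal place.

7.4 °C

Neutral buoyancy requires Δρ = 0, i.e. −α(T_deep − T_surf′) + β(S_deep − S_surf) = 0.
T_surf′ = T_deep − (β/α)·ΔS = 13.1 − (8.2 × 10⁻⁴/1.5 × 10⁻⁴)·(+1.04) = 7.415 °C.
Cooling required: 16.8 − (7.415) = 9.385 °C.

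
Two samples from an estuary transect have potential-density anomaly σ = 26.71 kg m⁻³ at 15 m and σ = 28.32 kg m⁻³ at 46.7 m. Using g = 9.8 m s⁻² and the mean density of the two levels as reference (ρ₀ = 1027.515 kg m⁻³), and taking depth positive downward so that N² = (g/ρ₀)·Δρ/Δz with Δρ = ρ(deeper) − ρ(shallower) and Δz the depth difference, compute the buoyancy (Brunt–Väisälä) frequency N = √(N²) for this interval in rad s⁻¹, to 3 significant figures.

Δρ = 1028.32 − 1026.71 = 1.61 kg m⁻³ over Δz = 46.7 − 15 = 31.7 m.
N² = (9.8/1027.515) × (1.61/31.7) = 4.8440 × 10⁻⁴ s⁻².
N = √(4.8440 × 10⁻⁴) = 0.022009 rad s⁻¹ ≈ 0.0220 rad s⁻¹.

0.0220 rad s⁻¹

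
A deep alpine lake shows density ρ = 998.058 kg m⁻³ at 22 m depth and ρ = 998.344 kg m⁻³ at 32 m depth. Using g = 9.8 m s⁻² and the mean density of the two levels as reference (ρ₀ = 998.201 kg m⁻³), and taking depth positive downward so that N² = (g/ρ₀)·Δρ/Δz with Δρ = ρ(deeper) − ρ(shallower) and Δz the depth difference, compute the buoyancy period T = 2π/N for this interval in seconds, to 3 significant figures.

Δρ = 998.344 − 998.058 = 0.286 kg m⁻³ over Δz = 32 − 22 = 10 m.
N² = (9.8/998.201) × (0.286/10) = 2.8079 × 10⁻⁴ s⁻².
N = √(2.8079 × 10⁻⁴) = 0.016757 rad s⁻¹, so T = 2π/N = 374.96 s ≈ 375 s.

375 s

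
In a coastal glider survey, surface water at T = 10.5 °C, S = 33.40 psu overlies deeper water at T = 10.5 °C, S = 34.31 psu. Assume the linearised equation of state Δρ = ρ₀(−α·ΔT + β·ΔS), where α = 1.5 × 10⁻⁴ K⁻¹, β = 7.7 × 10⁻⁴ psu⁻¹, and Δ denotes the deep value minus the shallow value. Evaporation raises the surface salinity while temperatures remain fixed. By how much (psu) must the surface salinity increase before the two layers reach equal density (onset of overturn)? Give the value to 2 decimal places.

0.91 psu

Neutral buoyancy requires −α(T_deep − T_surf) + β(S_deep − S_surf′) = 0.
S_surf′ = S_deep − (α/β)·ΔT = 34.31 − (1.5 × 10⁻⁴/7.7 × 10⁻⁴)·(+0.0) = 34.3100 psu.
Increase required: 34.3100 − 33.40 = 0.9100 psu.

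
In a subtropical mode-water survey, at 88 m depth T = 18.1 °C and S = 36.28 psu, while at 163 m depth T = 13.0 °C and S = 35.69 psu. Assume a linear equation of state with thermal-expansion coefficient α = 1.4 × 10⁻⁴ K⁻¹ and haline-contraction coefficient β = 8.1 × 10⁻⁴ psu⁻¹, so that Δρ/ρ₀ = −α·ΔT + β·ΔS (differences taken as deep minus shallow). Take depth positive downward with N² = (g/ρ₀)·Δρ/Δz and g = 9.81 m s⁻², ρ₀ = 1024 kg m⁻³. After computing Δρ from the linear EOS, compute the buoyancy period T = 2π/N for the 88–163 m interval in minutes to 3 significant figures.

18.8 min

ΔT = -5.1 K, ΔS = -0.59 psu (deep − shallow).
Δρ/ρ₀ = −αΔT + βΔS = 7.14 × 10⁻⁴ − 4.779 × 10⁻⁴ = 2.361 × 10⁻⁴, so Δρ ≈ 0.2418 kg m⁻³.
N² = (g/ρ₀)·Δρ/Δz = g·(Δρ/ρ₀)/Δz = 9.81 × 2.361 × 10⁻⁴ / 75 = 3.0882 × 10⁻⁵ s⁻².
N = √(3.0882 × 10⁻⁵) = 5.5572 × 10⁻³ rad s⁻¹ → T = 2π/N = 1.1306 × 10³ s = 18.843 min ≈ 18.8 min.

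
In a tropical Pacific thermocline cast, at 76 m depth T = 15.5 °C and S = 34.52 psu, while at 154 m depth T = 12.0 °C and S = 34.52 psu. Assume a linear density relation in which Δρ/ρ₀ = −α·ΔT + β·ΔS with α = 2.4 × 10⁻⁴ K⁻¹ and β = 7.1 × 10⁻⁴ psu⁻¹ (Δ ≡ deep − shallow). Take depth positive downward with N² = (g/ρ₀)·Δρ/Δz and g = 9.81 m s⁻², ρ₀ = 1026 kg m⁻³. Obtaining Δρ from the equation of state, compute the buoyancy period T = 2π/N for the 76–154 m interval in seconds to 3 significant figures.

611 s

ΔT = -3.5 K, ΔS = +0.00 psu (deep − shallow).
Δρ/ρ₀ = −αΔT + βΔS = 8.40 × 10⁻⁴ + 0 = 8.40 × 10⁻⁴, so Δρ ≈ 0.8618 kg m⁻³.
N² = (g/ρ₀)·Δρ/Δz = g·(Δρ/ρ₀)/Δz = 9.81 × 8.40 × 10⁻⁴ / 78 = 1.0565 × 10⁻⁴ s⁻².
N = √(1.0565 × 10⁻⁴) = 0.010279 rad s⁻¹ → T = 2π/N = 611.26 s ≈ 611 s.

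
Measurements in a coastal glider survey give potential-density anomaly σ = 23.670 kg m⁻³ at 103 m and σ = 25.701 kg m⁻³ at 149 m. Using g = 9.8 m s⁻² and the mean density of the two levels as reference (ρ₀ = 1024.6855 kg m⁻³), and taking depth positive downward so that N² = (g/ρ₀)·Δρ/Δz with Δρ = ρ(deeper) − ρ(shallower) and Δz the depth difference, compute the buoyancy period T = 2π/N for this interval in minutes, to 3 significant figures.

Δρ = 1025.701 − 1023.670 = 2.031 kg m⁻³ over Δz = 149 − 103 = 46 m.
N² = (9.8/1024.6855) × (2.031/46) = 4.2227 × 10⁻⁴ s⁻².
N = √(4.2227 × 10⁻⁴) = 0.020549 rad s⁻¹, so T = 2π/N = 305.77 s = 5.0962 min ≈ 5.10 min.

5.10 min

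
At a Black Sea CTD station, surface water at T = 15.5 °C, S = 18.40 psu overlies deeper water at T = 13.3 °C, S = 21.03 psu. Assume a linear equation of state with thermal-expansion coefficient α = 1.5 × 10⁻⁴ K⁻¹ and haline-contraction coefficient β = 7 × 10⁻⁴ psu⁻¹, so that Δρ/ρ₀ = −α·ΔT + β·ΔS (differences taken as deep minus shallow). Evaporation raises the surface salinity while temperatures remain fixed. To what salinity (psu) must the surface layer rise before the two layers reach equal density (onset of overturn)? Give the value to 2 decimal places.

21.50 psu

Neutral buoyancy requires −α(T_deep − T_surf) + β(S_deep − S_surf′) = 0.
S_surf′ = S_deep − (α/β)·ΔT = 21.03 − (1.5 × 10⁻⁴/7 × 10⁻⁴)·(-2.2) = 21.5014 psu.
Increase required: 21.5014 − 18.40 = 3.1014 psu.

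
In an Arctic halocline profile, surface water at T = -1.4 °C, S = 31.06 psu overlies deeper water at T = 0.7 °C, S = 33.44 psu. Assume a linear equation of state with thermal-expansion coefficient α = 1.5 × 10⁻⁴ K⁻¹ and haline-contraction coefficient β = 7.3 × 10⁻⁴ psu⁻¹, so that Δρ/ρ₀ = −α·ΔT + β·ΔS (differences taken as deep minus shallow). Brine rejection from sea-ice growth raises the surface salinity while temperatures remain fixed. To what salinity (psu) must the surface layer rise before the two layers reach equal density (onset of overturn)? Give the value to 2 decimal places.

33.01 psu

Neutral buoyancy requires −α(T_deep − T_surf) + β(S_deep − S_surf′) = 0.
S_surf′ = S_deep − (α/β)·ΔT = 33.44 − (1.5 × 10⁻⁴/7.3 × 10⁻⁴)·(+2.1) = 33.0085 psu.
Increase required: 33.0085 − 31.06 = 1.9485 psu.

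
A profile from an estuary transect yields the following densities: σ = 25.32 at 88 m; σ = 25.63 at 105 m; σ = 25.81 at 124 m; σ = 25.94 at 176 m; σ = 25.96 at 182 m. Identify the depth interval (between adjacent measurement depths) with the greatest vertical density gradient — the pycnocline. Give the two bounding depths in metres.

88–105 m

Compute the density gradient over each adjacent pair:
  88–105 m: Δρ/Δz = 0.31/17 = 0.018 kg m⁻⁴
  105–124 m: Δρ/Δz = 0.18/19 = 9.5 × 10⁻³ kg m⁻⁴
  124–176 m: Δρ/Δz = 0.13/52 = 2.5 × 10⁻³ kg m⁻⁴
  176–182 m: Δρ/Δz = 0.02/6 = 3.3 × 10⁻³ kg m⁻⁴
The largest gradient is in the 88–105 m interval — the pycnocline.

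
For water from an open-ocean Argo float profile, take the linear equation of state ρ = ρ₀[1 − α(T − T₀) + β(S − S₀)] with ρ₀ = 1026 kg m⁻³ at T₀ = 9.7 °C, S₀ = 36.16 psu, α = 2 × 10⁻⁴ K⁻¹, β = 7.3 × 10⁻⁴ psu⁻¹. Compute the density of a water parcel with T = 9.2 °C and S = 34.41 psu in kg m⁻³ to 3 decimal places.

T − T₀ = -0.5 K, S − S₀ = -1.75 psu.
Bracket = 1 − α·(-0.5) + β·(-1.75) = 1 + (-1.1775 × 10⁻³) = 0.9988225.
ρ = 1026 × 0.9988225 = 1024.792 kg m⁻³.

1024.792 kg m⁻³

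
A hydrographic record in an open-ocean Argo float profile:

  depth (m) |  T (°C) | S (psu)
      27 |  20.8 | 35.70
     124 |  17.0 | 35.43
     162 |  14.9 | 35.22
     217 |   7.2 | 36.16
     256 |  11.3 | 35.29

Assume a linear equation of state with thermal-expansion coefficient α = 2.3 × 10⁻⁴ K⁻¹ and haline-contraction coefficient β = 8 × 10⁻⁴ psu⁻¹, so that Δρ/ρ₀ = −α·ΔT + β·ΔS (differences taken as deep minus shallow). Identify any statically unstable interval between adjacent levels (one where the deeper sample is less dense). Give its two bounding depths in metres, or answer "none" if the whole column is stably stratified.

217–256 m

Evaluate Δρ/ρ₀ = −αΔT + βΔS across each adjacent pair:
  27–124 m: −αΔT+βΔS = −(2.3 × 10⁻⁴)(-3.8)+(8 × 10⁻⁴)(-0.27) = 6.6 × 10⁻⁴ → stable
  124–162 m: −αΔT+βΔS = −(2.3 × 10⁻⁴)(-2.1)+(8 × 10⁻⁴)(-0.21) = 3.2 × 10⁻⁴ → stable
  162–217 m: −αΔT+βΔS = −(2.3 × 10⁻⁴)(-7.7)+(8 × 10⁻⁴)(+0.94) = 2.5 × 10⁻³ → stable
  217–256 m: −αΔT+βΔS = −(2.3 × 10⁻⁴)(+4.1)+(8 × 10⁻⁴)(-0.87) = -1.6 × 10⁻³ → UNSTABLE
The 217–256 m interval has Δρ < 0: lighter water underlies denser water.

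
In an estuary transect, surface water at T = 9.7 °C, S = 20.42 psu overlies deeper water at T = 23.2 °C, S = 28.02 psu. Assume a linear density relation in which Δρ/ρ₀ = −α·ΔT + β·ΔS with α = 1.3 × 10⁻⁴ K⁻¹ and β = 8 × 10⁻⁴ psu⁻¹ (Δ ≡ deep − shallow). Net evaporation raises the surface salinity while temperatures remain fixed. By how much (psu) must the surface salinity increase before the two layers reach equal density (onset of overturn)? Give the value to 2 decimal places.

Neutral buoyancy requires −α(T_deep − T_surf) + β(S_deep − S_surf′) = 0.
S_surf′ = S_deep − (α/β)·ΔT = 28.02 − (1.3 × 10⁻⁴/8 × 10⁻⁴)·(+13.5) = 25.8263 psu.
Increase required: 25.8263 − 20.42 = 5.4063 psu.

5.41 psu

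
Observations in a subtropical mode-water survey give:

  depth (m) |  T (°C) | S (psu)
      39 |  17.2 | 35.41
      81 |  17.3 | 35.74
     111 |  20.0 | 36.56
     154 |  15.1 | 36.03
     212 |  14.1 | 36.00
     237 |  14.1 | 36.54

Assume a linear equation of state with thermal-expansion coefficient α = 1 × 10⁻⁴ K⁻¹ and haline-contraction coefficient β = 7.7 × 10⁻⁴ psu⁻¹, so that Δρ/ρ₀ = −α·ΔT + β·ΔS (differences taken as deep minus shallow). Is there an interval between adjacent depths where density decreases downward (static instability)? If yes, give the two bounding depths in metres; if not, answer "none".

Evaluate Δρ/ρ₀ = −αΔT + βΔS across each adjacent pair:
  39–81 m: −αΔT+βΔS = −(1 × 10⁻⁴)(+0.1)+(7.7 × 10⁻⁴)(+0.33) = 2.4 × 10⁻⁴ → stable
  81–111 m: −αΔT+βΔS = −(1 × 10⁻⁴)(+2.7)+(7.7 × 10⁻⁴)(+0.82) = 3.6 × 10⁻⁴ → stable
  111–154 m: −αΔT+βΔS = −(1 × 10⁻⁴)(-4.9)+(7.7 × 10⁻⁴)(-0.53) = 8.2 × 10⁻⁵ → stable
  154–212 m: −αΔT+βΔS = −(1 × 10⁻⁴)(-1.0)+(7.7 × 10⁻⁴)(-0.03) = 7.7 × 10⁻⁵ → stable
  212–237 m: −αΔT+βΔS = −(1 × 10⁻⁴)(+0.0)+(7.7 × 10⁻⁴)(+0.54) = 4.2 × 10⁻⁴ → stable
Every interval has Δρ > 0: the column is stably stratified throughout.

none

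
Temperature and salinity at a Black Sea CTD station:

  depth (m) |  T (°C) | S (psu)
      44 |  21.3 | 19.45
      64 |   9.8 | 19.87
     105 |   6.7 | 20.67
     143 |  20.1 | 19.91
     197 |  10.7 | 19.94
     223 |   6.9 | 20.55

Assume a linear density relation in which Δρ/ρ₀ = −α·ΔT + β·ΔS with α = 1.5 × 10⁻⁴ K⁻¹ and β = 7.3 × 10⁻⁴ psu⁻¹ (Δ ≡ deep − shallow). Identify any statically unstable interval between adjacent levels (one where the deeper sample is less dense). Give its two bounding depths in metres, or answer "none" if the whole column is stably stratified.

Evaluate Δρ/ρ₀ = −αΔT + βΔS across each adjacent pair:
  44–64 m: −αΔT+βΔS = −(1.5 × 10⁻⁴)(-11.5)+(7.3 × 10⁻⁴)(+0.42) = 2.0 × 10⁻³ → stable
  64–105 m: −αΔT+βΔS = −(1.5 × 10⁻⁴)(-3.1)+(7.3 × 10⁻⁴)(+0.80) = 1.0 × 10⁻³ → stable
  105–143 m: −αΔT+βΔS = −(1.5 × 10⁻⁴)(+13.4)+(7.3 × 10⁻⁴)(-0.76) = -2.6 × 10⁻³ → UNSTABLE
  143–197 m: −αΔT+βΔS = −(1.5 × 10⁻⁴)(-9.4)+(7.3 × 10⁻⁴)(+0.03) = 1.4 × 10⁻³ → stable
  197–223 m: −αΔT+βΔS = −(1.5 × 10⁻⁴)(-3.8)+(7.3 × 10⁻⁴)(+0.61) = 1.0 × 10⁻³ → stable
The 105–143 m interval has Δρ < 0: lighter water underlies denser water.

105–143 m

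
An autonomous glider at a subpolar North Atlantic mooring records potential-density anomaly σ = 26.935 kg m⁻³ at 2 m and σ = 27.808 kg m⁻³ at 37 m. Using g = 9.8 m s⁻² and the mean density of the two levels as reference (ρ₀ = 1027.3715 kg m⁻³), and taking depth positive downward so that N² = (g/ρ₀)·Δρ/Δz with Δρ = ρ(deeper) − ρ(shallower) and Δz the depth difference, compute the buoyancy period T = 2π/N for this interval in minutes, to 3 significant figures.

Δρ = 1027.808 − 1026.935 = 0.873 kg m⁻³ over Δz = 37 − 2 = 35 m.
N² = (9.8/1027.3715) × (0.873/35) = 2.3793 × 10⁻⁴ s⁻².
N = √(2.3793 × 10⁻⁴) = 0.015425 rad s⁻¹, so T = 2π/N = 407.34 s = 6.7890 min ≈ 6.79 min.

6.79 min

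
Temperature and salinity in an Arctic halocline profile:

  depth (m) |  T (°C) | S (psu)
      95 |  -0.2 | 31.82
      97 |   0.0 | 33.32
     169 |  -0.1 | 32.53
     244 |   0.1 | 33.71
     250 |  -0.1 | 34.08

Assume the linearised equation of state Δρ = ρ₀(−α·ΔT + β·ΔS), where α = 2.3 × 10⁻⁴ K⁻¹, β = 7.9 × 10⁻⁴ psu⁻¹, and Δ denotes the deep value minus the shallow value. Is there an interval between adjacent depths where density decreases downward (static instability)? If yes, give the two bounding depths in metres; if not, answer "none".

Evaluate Δρ/ρ₀ = −αΔT + βΔS across each adjacent pair:
  95–97 m: −αΔT+βΔS = −(2.3 × 10⁻⁴)(+0.2)+(7.9 × 10⁻⁴)(+1.50) = 1.1 × 10⁻³ → stable
  97–169 m: −αΔT+βΔS = −(2.3 × 10⁻⁴)(-0.1)+(7.9 × 10⁻⁴)(-0.79) = -6.0 × 10⁻⁴ → UNSTABLE
  169–244 m: −αΔT+βΔS = −(2.3 × 10⁻⁴)(+0.2)+(7.9 × 10⁻⁴)(+1.18) = 8.9 × 10⁻⁴ → stable
  244–250 m: −αΔT+βΔS = −(2.3 × 10⁻⁴)(-0.2)+(7.9 × 10⁻⁴)(+0.37) = 3.4 × 10⁻⁴ → stable
The 97–169 m interval has Δρ < 0: lighter water underlies denser water.

97–169 m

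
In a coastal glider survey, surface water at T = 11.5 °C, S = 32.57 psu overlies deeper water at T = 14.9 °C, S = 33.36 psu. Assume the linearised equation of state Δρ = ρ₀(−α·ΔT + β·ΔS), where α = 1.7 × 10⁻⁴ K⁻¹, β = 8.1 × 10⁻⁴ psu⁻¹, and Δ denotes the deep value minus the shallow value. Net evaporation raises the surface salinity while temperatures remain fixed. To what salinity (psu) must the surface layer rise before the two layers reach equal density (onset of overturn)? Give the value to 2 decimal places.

32.65 psu

Neutral buoyancy requires −α(T_deep − T_surf) + β(S_deep − S_surf′) = 0.
S_surf′ = S_deep − (α/β)·ΔT = 33.36 − (1.7 × 10⁻⁴/8.1 × 10⁻⁴)·(+3.4) = 32.6464 psu.
Increase required: 32.6464 − 32.57 = 0.0764 psu.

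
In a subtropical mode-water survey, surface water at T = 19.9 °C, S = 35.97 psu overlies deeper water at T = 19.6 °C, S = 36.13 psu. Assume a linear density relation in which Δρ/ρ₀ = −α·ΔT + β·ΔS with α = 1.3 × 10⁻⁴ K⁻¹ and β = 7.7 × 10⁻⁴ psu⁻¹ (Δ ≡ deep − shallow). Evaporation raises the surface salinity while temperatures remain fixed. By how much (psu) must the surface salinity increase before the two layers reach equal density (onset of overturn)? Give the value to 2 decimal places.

0.21 psu

Neutral buoyancy requires −α(T_deep − T_surf) + β(S_deep − S_surf′) = 0.
S_surf′ = S_deep − (α/β)·ΔT = 36.13 − (1.3 × 10⁻⁴/7.7 × 10⁻⁴)·(-0.3) = 36.1806 psu.
Increase required: 36.1806 − 35.97 = 0.2106 psu.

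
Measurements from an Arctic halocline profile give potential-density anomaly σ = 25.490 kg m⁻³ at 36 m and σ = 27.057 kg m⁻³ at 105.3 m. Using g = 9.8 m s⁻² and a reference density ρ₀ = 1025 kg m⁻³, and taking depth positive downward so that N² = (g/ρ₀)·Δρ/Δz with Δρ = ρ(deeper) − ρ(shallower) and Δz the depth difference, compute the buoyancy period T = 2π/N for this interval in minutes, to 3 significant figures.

7.12 min

Δρ = 1027.057 − 1025.490 = 1.567 kg m⁻³ over Δz = 105.3 − 36 = 69.3 m.
N² = (9.8/1025) × (1.567/69.3) = 2.1619 × 10⁻⁴ s⁻².
N = √(2.1619 × 10⁻⁴) = 0.014703 rad s⁻¹, so T = 2π/N = 427.34 s = 7.1223 min ≈ 7.12 min.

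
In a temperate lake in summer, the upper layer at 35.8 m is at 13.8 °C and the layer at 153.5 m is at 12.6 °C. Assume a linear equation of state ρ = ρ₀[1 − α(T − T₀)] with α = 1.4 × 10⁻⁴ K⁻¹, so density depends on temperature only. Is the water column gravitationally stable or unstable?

stable

ΔT = 12.6 − 13.8 = -1.2 K, so Δρ/ρ₀ = −αΔT = 1.68 × 10⁻⁴.
Δρ/ρ₀ > 0, so Δρ > 0: deeper water is denser → statically stable.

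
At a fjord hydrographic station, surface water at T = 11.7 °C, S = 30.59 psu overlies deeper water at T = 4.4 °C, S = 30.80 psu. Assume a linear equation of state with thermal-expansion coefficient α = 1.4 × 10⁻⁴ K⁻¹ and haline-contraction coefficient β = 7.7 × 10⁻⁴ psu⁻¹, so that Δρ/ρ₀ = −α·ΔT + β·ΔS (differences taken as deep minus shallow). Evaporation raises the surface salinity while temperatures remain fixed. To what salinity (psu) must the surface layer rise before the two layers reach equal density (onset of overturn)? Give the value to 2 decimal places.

32.13 psu

Neutral buoyancy requires −α(T_deep − T_surf) + β(S_deep − S_surf′) = 0.
S_surf′ = S_deep − (α/β)·ΔT = 30.80 − (1.4 × 10⁻⁴/7.7 × 10⁻⁴)·(-7.3) = 32.1273 psu.
Increase required: 32.1273 − 30.59 = 1.5373 psu.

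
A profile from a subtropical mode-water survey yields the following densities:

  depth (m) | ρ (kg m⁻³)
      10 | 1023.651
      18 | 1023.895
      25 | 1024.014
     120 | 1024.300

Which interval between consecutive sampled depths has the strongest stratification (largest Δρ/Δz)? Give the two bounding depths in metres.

Compute the density gradient over each adjacent pair:
  10–18 m: Δρ/Δz = 0.244/8 = 0.030 kg m⁻⁴
  18–25 m: Δρ/Δz = 0.119/7 = 0.017 kg m⁻⁴
  25–120 m: Δρ/Δz = 0.286/95 = 3.0 × 10⁻³ kg m⁻⁴
The largest gradient is in the 10–18 m interval — the pycnocline.

10–18 m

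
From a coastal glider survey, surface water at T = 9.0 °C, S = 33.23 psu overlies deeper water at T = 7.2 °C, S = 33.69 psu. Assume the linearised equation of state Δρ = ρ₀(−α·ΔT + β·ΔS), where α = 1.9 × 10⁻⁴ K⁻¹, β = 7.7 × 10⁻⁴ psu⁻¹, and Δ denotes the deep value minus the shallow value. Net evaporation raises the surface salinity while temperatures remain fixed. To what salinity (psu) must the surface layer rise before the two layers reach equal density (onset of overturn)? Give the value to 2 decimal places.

34.13 psu

Neutral buoyancy requires −α(T_deep − T_surf) + β(S_deep − S_surf′) = 0.
S_surf′ = S_deep − (α/β)·ΔT = 33.69 − (1.9 × 10⁻⁴/7.7 × 10⁻⁴)·(-1.8) = 34.1342 psu.
Increase required: 34.1342 − 33.23 = 0.9042 psu.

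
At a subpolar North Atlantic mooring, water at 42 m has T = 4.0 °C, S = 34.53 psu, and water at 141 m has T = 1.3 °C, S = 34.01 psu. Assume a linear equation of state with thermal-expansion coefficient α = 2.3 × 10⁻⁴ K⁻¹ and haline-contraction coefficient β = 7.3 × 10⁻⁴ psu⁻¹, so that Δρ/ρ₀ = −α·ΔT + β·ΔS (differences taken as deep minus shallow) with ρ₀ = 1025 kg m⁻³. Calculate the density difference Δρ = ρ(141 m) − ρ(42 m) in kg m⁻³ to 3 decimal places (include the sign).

ΔT = -2.7 K, ΔS = -0.52 psu (deep − shallow).
Δρ/ρ₀ = −(2.3 × 10⁻⁴)(-2.7) + (7.3 × 10⁻⁴)(-0.52) = 2.414 × 10⁻⁴.
Δρ = 1025 × (2.414 × 10⁻⁴) = +0.247 kg m⁻³.
Positive Δρ: denser below, stable.

+0.247 kg m⁻³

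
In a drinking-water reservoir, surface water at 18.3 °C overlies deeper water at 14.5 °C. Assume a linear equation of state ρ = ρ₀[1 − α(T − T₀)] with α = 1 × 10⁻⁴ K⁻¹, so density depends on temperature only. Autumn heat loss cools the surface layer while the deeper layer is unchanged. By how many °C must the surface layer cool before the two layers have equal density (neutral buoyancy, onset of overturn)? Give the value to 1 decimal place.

With temperature the only control, equal density requires T_surf′ = T_deep.
T_surf′ = 14.5 °C.
Cooling required: 18.3 − 14.5 = 3.8 °C.

3.8 °C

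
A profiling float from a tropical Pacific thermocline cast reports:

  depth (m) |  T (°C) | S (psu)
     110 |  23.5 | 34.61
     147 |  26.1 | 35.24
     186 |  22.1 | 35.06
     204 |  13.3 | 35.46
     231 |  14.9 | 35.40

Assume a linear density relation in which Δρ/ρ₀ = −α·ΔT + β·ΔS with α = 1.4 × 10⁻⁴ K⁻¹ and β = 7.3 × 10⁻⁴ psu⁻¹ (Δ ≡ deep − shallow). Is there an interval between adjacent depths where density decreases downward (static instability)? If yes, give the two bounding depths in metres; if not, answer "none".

204–231 m

Evaluate Δρ/ρ₀ = −αΔT + βΔS across each adjacent pair:
  110–147 m: −αΔT+βΔS = −(1.4 × 10⁻⁴)(+2.6)+(7.3 × 10⁻⁴)(+0.63) = 9.6 × 10⁻⁵ → stable
  147–186 m: −αΔT+βΔS = −(1.4 × 10⁻⁴)(-4.0)+(7.3 × 10⁻⁴)(-0.18) = 4.3 × 10⁻⁴ → stable
  186–204 m: −αΔT+βΔS = −(1.4 × 10⁻⁴)(-8.8)+(7.3 × 10⁻⁴)(+0.40) = 1.5 × 10⁻³ → stable
  204–231 m: −αΔT+βΔS = −(1.4 × 10⁻⁴)(+1.6)+(7.3 × 10⁻⁴)(-0.06) = -2.7 × 10⁻⁴ → UNSTABLE
The 204–231 m interval has Δρ < 0: lighter water underlies denser water.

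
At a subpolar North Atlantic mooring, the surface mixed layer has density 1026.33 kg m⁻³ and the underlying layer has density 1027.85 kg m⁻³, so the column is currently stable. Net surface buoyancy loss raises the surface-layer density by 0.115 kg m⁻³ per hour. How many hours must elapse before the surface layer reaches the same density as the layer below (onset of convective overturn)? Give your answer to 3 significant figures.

13.2 hours

Density deficit of the surface layer: 1027.85 − 1026.33 = 1.52 kg m⁻³.
Required change = 1.52 / 0.115 = 13.2 hours.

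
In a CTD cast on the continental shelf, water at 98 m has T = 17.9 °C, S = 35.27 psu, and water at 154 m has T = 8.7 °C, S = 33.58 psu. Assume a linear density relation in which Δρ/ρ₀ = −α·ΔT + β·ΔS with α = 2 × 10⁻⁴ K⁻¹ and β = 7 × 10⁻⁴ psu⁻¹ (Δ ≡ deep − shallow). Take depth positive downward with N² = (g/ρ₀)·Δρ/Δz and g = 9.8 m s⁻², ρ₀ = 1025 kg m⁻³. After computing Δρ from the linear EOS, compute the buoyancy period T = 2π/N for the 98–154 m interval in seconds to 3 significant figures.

586 s

ΔT = -9.2 K, ΔS = -1.69 psu (deep − shallow).
Δρ/ρ₀ = −αΔT + βΔS = 1.84 × 10⁻³ − 1.183 × 10⁻³ = 6.57 × 10⁻⁴, so Δρ ≈ 0.6734 kg m⁻³.
N² = (g/ρ₀)·Δρ/Δz = g·(Δρ/ρ₀)/Δz = 9.8 × 6.57 × 10⁻⁴ / 56 = 1.1497 × 10⁻⁴ s⁻².
N = √(1.1497 × 10⁻⁴) = 0.010722 rad s⁻¹ → T = 2π/N = 586.01 s ≈ 586 s.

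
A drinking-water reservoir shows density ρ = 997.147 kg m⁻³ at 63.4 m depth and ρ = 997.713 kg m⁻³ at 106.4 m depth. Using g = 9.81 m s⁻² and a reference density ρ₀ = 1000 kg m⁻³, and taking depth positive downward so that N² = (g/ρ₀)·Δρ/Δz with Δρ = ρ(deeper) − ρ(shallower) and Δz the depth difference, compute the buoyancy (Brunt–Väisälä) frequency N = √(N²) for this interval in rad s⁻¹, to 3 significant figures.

0.0114 rad s⁻¹

Δρ = 997.713 − 997.147 = 0.566 kg m⁻³ over Δz = 106.4 − 63.4 = 43 m.
N² = (9.81/1000) × (0.566/43) = 1.2913 × 10⁻⁴ s⁻².
N = √(1.2913 × 10⁻⁴) = 0.011364 rad s⁻¹ ≈ 0.0114 rad s⁻¹.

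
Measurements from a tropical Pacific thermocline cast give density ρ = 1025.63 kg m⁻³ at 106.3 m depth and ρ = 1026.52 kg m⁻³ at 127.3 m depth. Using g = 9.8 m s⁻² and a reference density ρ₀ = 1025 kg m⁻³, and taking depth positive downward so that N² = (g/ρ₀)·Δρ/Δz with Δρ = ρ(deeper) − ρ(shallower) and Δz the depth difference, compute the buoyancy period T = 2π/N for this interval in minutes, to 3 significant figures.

Δρ = 1026.52 − 1025.63 = 0.89 kg m⁻³ over Δz = 127.3 − 106.3 = 21 m.
N² = (9.8/1025) × (0.89/21) = 4.0520 × 10⁻⁴ s⁻².
N = √(4.0520 × 10⁻⁴) = 0.020130 rad s⁻¹, so T = 2π/N = 312.13 s = 5.2022 min ≈ 5.20 min.

5.20 min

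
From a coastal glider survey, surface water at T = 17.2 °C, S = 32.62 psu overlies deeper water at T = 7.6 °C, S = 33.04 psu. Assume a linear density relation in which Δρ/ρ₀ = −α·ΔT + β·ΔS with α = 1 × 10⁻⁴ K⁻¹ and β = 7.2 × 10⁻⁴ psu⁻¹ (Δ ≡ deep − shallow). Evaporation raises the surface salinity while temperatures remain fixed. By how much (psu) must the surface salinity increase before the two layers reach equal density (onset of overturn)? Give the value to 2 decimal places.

Neutral buoyancy requires −α(T_deep − T_surf) + β(S_deep − S_surf′) = 0.
S_surf′ = S_deep − (α/β)·ΔT = 33.04 − (1 × 10⁻⁴/7.2 × 10⁻⁴)·(-9.6) = 34.3733 psu.
Increase required: 34.3733 − 32.62 = 1.7533 psu.

1.75 psu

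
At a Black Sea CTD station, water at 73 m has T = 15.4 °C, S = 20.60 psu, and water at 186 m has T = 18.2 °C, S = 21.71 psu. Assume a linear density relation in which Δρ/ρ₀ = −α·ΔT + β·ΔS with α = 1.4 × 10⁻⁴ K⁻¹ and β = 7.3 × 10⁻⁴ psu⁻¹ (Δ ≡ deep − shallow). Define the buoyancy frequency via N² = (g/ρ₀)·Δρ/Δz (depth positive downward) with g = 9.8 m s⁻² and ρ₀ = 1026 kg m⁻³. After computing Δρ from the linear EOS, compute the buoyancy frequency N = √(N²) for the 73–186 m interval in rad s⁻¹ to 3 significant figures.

6.02 × 10⁻³ rad s⁻¹

ΔT = +2.8 K, ΔS = +1.11 psu (deep − shallow).
Δρ/ρ₀ = −αΔT + βΔS = -3.92 × 10⁻⁴ + 8.103 × 10⁻⁴ = 4.183 × 10⁻⁴, so Δρ ≈ 0.4292 kg m⁻³.
N² = (g/ρ₀)·Δρ/Δz = g·(Δρ/ρ₀)/Δz = 9.8 × 4.183 × 10⁻⁴ / 113 = 3.6277 × 10⁻⁵ s⁻².
N = √(3.6277 × 10⁻⁵) = 6.0230 × 10⁻³ rad s⁻¹ ≈ 6.02 × 10⁻³ rad s⁻¹.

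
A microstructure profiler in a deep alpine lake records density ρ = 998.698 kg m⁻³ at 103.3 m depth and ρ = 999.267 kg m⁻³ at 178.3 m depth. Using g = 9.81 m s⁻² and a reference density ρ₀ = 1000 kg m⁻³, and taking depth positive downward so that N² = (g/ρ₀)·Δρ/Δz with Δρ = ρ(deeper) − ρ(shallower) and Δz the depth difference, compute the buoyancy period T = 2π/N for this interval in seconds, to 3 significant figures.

728 s

Δρ = 999.267 − 998.698 = 0.569 kg m⁻³ over Δz = 178.3 − 103.3 = 75 m.
N² = (9.81/1000) × (0.569/75) = 7.4425 × 10⁻⁵ s⁻².
N = √(7.4425 × 10⁻⁵) = 8.6270 × 10⁻³ rad s⁻¹, so T = 2π/N = 728.32 s ≈ 728 s.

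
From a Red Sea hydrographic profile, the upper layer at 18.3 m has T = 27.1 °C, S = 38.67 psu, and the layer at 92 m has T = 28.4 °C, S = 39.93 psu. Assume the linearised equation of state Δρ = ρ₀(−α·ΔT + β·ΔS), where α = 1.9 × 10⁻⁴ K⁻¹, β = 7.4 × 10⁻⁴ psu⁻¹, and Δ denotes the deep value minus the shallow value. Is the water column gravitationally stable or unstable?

stable

ΔT = 28.4 − 27.1 = +1.3 K and ΔS = 39.93 − 38.67 = +1.26 psu (deep − shallow).
−αΔT = -2.47 × 10⁻⁴; βΔS = 9.324 × 10⁻⁴; sum Δρ/ρ₀ = 6.854 × 10⁻⁴.
Δρ/ρ₀ > 0, so Δρ > 0: deeper water is denser → statically stable.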